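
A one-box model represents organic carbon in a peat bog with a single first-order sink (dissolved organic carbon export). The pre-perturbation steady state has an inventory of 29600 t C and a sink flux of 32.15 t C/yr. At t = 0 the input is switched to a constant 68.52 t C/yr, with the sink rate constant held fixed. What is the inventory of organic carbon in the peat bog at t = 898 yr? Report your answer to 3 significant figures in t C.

50500 t C

The sink rate constant is k = F₀/M₀ = 32.15/29600 = 0.001086 yr⁻¹.
Solving dM/dt = F₁ − kM with M(0) = M₀ gives M(t) = F₁/k + (M₀ − F₁/k)·e^(−kt).
F₁/k = 68.52/0.001086 = 63085 t C; kt = 0.001086 × 898 = 0.9754, e^(−kt) = 0.3771.
M(898) = 63085 + (29600 − 63085) × 0.3771 = 63085 − 12630 = 50459 t C.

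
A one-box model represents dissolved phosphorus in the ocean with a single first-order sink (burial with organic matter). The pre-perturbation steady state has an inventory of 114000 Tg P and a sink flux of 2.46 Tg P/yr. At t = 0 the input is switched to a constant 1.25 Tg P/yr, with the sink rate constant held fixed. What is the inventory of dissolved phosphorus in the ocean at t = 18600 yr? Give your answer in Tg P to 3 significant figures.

The sink rate constant is k = F₀/M₀ = 2.46/114000 = 2.158×10^-5 yr⁻¹.
Solving dM/dt = F₁ − kM with M(0) = M₀ gives M(t) = F₁/k + (M₀ − F₁/k)·e^(−kt).
F₁/k = 1.25/2.158×10^-5 = 57927 Tg P; kt = 2.158×10^-5 × 18600 = 0.4014, e^(−kt) = 0.6694.
M(18600) = 57927 + (114000 − 57927) × 0.6694 = 57927 + 37540 = 95462 Tg P.

95500 Tg P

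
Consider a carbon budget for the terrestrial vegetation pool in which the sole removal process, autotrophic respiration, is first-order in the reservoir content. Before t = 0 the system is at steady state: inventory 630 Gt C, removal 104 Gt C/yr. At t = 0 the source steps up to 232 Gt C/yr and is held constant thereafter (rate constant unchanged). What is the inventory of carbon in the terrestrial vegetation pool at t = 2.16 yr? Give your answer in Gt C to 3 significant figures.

The sink rate constant is k = F₀/M₀ = 104/630 = 0.1651 yr⁻¹.
Solving dM/dt = F₁ − kM with M(0) = M₀ gives M(t) = F₁/k + (M₀ − F₁/k)·e^(−kt).
F₁/k = 232/0.1651 = 1405.4 Gt C; kt = 0.1651 × 2.16 = 0.3566, e^(−kt) = 0.7001.
M(2.16) = 1405.4 + (630 − 1405.4) × 0.7001 = 1405.4 − 542.8 = 862.56 Gt C.

863 Gt C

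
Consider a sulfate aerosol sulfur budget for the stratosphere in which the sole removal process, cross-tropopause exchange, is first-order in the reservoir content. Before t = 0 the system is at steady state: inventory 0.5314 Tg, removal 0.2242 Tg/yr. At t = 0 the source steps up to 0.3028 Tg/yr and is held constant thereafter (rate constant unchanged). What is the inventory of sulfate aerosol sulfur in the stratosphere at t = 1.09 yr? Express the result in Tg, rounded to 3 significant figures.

τ = M₀/F₀ = 0.5314/0.2242 = 2.370 yr; rate constant k = 1/τ.
New steady state M_∞ = F₁/k = F₁·τ = 0.3028 × 2.370 = 0.71770 Tg.
M(t) = M_∞ + (M₀ − M_∞)·e^(−t/τ); t/τ = 1.09/2.370 = 0.4599, so e^(−t/τ) = 0.6314.
M(t) = 0.71770 − 0.1863 × 0.6314 = 0.60008 Tg.

0.600 Tg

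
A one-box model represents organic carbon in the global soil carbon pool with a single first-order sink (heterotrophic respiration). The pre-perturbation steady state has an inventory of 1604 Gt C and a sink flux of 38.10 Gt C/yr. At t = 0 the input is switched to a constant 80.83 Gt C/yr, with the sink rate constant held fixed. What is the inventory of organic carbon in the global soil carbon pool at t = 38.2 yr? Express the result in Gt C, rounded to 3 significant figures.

The sink rate constant is k = F₀/M₀ = 38.10/1604 = 0.02375 yr⁻¹.
Solving dM/dt = F₁ − kM with M(0) = M₀ gives M(t) = F₁/k + (M₀ − F₁/k)·e^(−kt).
F₁/k = 80.83/0.02375 = 3402.9 Gt C; kt = 0.02375 × 38.2 = 0.9074, e^(−kt) = 0.4036.
M(38.2) = 3402.9 + (1604 − 3402.9) × 0.4036 = 3402.9 − 726.0 = 2676.9 Gt C.

2680 Gt C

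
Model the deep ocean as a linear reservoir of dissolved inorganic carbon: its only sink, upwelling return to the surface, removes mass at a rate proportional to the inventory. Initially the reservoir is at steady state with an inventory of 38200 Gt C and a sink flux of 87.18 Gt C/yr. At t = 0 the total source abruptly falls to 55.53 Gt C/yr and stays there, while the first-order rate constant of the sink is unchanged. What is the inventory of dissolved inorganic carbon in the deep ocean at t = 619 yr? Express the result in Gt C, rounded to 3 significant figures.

The sink rate constant is k = F₀/M₀ = 87.18/38200 = 0.002282 yr⁻¹.
Solving dM/dt = F₁ − kM with M(0) = M₀ gives M(t) = F₁/k + (M₀ − F₁/k)·e^(−kt).
F₁/k = 55.53/0.002282 = 24332 Gt C; kt = 0.002282 × 619 = 1.413, e^(−kt) = 0.2435.
M(619) = 24332 + (38200 − 24332) × 0.2435 = 24332 + 3377 = 27709 Gt C.

27700 Gt C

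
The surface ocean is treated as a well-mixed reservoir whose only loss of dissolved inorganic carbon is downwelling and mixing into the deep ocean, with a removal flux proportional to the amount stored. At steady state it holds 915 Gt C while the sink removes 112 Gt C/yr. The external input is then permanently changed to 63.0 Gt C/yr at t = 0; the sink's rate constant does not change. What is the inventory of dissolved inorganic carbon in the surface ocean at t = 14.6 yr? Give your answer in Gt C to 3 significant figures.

Residence time τ = M₀/F₀ = 8.170 yr. The eventual steady state is M_∞ = M₀·(F₁/F₀) = 915 × 63.0/112 = 514.69 Gt C.
The anomaly ΔM(t) = M(t) − M_∞ decays as ΔM₀·e^(−t/τ) with ΔM₀ = 915 − 514.69 = 400.3 Gt C.
At t = 14.6 yr, e^(−t/τ) = e^(−1.787) = 0.1674, so ΔM = 67.03 Gt C and M = 514.69 + 67.03 = 581.72 Gt C.

582 Gt C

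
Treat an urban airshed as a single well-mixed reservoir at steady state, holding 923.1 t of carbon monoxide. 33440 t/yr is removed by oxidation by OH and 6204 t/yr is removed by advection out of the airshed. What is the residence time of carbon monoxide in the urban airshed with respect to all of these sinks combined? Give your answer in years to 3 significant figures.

0.0233 yr

Total removal flux = 33440 + 6204 = 39644 t/yr.
τ = M / ΣF_out = 923.1 / 39644 = 0.02328 yr.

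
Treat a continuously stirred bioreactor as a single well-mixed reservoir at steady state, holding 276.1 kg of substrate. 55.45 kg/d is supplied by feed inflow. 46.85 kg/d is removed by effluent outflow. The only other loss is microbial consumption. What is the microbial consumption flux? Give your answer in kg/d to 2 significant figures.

At steady state ΣF_in = ΣF_out.
ΣF_in = 55.450 kg/d.
Microbial consumption flux = ΣF_in − (46.85) = 55.450 − 46.85 = 8.600 kg/d.

8.6 kg/d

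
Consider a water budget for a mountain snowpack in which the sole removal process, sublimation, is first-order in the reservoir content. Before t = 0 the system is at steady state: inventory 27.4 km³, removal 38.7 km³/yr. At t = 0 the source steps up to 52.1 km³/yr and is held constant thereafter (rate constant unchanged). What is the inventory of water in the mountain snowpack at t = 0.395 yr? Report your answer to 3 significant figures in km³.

31.5 km³

Residence time τ = M₀/F₀ = 0.7080 yr. The eventual steady state is M_∞ = M₀·(F₁/F₀) = 27.4 × 52.1/38.7 = 36.887 km³.
The anomaly ΔM(t) = M(t) − M_∞ decays as ΔM₀·e^(−t/τ) with ΔM₀ = 27.4 − 36.887 = −9.487 km³.
At t = 0.395 yr, e^(−t/τ) = e^(−0.5579) = 0.5724, so ΔM = −5.431 km³ and M = 36.887 − 5.431 = 31.457 km³.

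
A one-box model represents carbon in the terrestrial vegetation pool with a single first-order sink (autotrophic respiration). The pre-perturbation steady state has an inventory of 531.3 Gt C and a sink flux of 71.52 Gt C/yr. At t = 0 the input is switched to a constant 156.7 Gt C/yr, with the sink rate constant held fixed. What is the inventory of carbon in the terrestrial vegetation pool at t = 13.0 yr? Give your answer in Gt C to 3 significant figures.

The sink rate constant is k = F₀/M₀ = 71.52/531.3 = 0.1346 yr⁻¹.
Solving dM/dt = F₁ − kM with M(0) = M₀ gives M(t) = F₁/k + (M₀ − F₁/k)·e^(−kt).
F₁/k = 156.7/0.1346 = 1164.1 Gt C; kt = 0.1346 × 13.0 = 1.750, e^(−kt) = 0.1738.
M(13.0) = 1164.1 + (531.3 − 1164.1) × 0.1738 = 1164.1 − 110.0 = 1054.1 Gt C.

1050 Gt C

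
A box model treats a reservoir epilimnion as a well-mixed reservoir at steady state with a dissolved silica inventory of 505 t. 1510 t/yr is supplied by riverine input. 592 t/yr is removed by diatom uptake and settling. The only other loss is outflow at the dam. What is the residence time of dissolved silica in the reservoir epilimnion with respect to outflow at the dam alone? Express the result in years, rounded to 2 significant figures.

At steady state ΣF_in = ΣF_out.
ΣF_in = 1510.0 t/yr.
Outflow at the dam flux = ΣF_in − (592) = 1510.0 − 592.0 = 918.0 t/yr.
τ = M / F = 505 / 918.0 = 0.5501 yr.

0.55 yr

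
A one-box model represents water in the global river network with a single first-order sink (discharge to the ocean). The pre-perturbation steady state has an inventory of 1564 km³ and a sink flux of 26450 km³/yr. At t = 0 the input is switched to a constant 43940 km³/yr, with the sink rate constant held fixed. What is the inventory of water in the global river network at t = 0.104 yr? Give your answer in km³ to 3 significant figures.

2420 km³

τ = M₀/F₀ = 1564/26450 = 0.05913 yr; rate constant k = 1/τ.
New steady state M_∞ = F₁/k = F₁·τ = 43940 × 0.05913 = 2598.2 km³.
M(t) = M_∞ + (M₀ − M_∞)·e^(−t/τ); t/τ = 0.104/0.05913 = 1.759, so e^(−t/τ) = 0.1722.
M(t) = 2598.2 − 1034 × 0.1722 = 2420.1 km³.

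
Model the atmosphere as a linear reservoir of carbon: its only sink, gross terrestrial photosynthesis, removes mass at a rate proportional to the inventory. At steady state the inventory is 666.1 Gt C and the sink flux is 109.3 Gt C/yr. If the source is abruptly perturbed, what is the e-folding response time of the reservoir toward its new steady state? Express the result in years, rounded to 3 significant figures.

6.09 yr

For a linear reservoir the response time equals the residence time τ = M/F.
τ = 666.1 / 109.3 = 6.094 yr.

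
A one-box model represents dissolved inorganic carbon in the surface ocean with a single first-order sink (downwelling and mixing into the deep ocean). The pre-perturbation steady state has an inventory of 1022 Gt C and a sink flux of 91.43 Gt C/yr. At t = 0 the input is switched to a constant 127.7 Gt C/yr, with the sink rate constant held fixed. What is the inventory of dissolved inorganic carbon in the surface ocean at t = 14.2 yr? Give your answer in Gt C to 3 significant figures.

1310 Gt C

τ = M₀/F₀ = 1022/91.43 = 11.18 yr; rate constant k = 1/τ.
New steady state M_∞ = F₁/k = F₁·τ = 127.7 × 11.18 = 1427.4 Gt C.
M(t) = M_∞ + (M₀ − M_∞)·e^(−t/τ); t/τ = 14.2/11.18 = 1.270, so e^(−t/τ) = 0.2807.
M(t) = 1427.4 − 405.4 × 0.2807 = 1313.6 Gt C.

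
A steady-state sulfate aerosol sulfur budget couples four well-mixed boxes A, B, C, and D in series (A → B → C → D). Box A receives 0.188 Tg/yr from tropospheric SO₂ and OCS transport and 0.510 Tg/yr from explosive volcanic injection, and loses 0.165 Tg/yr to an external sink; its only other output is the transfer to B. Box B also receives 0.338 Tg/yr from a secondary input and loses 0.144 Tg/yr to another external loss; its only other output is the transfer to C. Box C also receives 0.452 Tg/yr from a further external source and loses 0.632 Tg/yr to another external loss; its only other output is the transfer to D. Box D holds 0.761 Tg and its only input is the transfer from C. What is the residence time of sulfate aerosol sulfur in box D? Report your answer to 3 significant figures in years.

1.39 yr

Box A: F(A→B) = (0.188 + 0.510) − 0.165 = 0.53300 Tg/yr.
Box B: F(B→C) = (0.53300 + 0.338) − 0.144 = 0.72700 Tg/yr.
Box C: F(C→D) = (0.72700 + 0.452) − 0.632 = 0.54700 Tg/yr.
Box D throughput = its input = 0.54700 Tg/yr; τ = 0.761 / 0.54700 = 1.391 yr.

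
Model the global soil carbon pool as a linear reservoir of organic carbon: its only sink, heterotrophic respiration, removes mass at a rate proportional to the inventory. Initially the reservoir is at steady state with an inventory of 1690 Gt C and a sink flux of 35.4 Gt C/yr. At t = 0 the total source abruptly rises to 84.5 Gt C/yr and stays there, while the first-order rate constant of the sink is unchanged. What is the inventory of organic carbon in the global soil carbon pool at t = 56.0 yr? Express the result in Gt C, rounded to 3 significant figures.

3310 Gt C

The sink rate constant is k = F₀/M₀ = 35.4/1690 = 0.02095 yr⁻¹.
Solving dM/dt = F₁ − kM with M(0) = M₀ gives M(t) = F₁/k + (M₀ − F₁/k)·e^(−kt).
F₁/k = 84.5/0.02095 = 4034.0 Gt C; kt = 0.02095 × 56.0 = 1.173, e^(−kt) = 0.3094.
M(56.0) = 4034.0 + (1690 − 4034.0) × 0.3094 = 4034.0 − 725.3 = 3308.7 Gt C.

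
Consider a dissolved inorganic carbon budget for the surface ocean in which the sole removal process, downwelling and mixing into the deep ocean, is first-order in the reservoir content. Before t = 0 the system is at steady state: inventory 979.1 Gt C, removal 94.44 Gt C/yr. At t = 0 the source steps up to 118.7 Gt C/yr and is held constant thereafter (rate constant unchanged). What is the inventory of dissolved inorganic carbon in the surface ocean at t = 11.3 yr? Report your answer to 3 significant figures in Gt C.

1150 Gt C

Residence time τ = M₀/F₀ = 10.37 yr. The eventual steady state is M_∞ = M₀·(F₁/F₀) = 979.1 × 118.7/94.44 = 1230.6 Gt C.
The anomaly ΔM(t) = M(t) − M_∞ decays as ΔM₀·e^(−t/τ) with ΔM₀ = 979.1 − 1230.6 = −251.5 Gt C.
At t = 11.3 yr, e^(−t/τ) = e^(−1.090) = 0.3362, so ΔM = −84.57 Gt C and M = 1230.6 − 84.57 = 1146.0 Gt C.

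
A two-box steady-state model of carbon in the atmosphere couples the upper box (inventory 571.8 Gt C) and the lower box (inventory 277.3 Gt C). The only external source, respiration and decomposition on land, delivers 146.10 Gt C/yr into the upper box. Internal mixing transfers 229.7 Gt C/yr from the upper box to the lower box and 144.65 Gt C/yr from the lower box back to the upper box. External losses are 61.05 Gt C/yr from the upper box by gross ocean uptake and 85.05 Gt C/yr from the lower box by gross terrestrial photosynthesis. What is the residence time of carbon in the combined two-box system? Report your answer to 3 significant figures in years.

5.81 yr

Residence time in the combined system uses the total inventory and the total *external* removal — internal exchanges between the two boxes cancel.
M_total = 571.8 + 277.3 = 849.10 Gt C.
ΣF_external_out = 61.05 + 85.05 = 146.10 Gt C/yr.
τ = M_total / ΣF_ext = 849.10 / 146.10 = 5.812 yr.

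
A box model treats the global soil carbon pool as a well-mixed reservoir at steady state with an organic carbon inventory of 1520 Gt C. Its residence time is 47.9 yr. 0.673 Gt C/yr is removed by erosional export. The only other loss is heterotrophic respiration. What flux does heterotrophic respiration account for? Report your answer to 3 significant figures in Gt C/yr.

31.1 Gt C/yr

Total removal F = M/τ = 1520 / 47.9 = 31.73 Gt C/yr.
Heterotrophic respiration = F − (0.673) = 31.73 − 0.6730 = 31.06 Gt C/yr.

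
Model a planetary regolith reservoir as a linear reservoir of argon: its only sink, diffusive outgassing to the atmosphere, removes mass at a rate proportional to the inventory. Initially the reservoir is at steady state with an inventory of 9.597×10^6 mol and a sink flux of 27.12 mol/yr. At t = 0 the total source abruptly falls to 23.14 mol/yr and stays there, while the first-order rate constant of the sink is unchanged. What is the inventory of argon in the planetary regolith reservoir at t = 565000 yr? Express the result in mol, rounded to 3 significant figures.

τ = M₀/F₀ = 9.597×10^6/27.12 = 353900 yr; rate constant k = 1/τ.
New steady state M_∞ = F₁/k = F₁·τ = 23.14 × 353900 = 8.1886×10^6 mol.
M(t) = M_∞ + (M₀ − M_∞)·e^(−t/τ); t/τ = 565000/353900 = 1.597, so e^(−t/τ) = 0.2026.
M(t) = 8.1886×10^6 + 1.408×10^6 × 0.2026 = 8.4739×10^6 mol.

8.47×10^6 mol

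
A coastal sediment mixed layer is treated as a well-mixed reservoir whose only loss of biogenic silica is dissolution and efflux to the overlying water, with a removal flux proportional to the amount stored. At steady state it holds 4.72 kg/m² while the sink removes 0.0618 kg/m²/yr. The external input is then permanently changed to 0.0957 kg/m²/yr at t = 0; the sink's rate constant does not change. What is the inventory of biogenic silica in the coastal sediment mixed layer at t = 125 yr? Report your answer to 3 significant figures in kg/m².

6.81 kg/m²

Residence time τ = M₀/F₀ = 76.38 yr. The eventual steady state is M_∞ = M₀·(F₁/F₀) = 4.72 × 0.0957/0.0618 = 7.3091 kg/m².
The anomaly ΔM(t) = M(t) − M_∞ decays as ΔM₀·e^(−t/τ) with ΔM₀ = 4.72 − 7.3091 = −2.589 kg/m².
At t = 125 yr, e^(−t/τ) = e^(−1.637) = 0.1946, so ΔM = −0.5039 kg/m² and M = 7.3091 − 0.5039 = 6.8052 kg/m².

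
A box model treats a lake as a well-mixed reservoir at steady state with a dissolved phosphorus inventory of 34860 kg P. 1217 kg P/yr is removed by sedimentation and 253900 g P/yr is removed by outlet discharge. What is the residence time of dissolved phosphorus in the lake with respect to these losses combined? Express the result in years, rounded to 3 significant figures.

Convert the outlet discharge flux: 253900 g P/yr = 253.9 kg P/yr.
Total removal = 1217 + 253.9 = 1470.9 kg P/yr.
τ = M / ΣF_out = 34860 / 1470.9 = 23.70 yr.

23.7 yr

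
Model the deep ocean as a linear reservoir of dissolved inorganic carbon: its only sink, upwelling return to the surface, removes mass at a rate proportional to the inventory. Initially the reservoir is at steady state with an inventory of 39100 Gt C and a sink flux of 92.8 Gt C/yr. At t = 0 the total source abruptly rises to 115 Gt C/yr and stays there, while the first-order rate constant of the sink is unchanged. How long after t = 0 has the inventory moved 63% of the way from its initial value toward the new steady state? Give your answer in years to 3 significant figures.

419 yr

τ = M₀/F₀ = 39100/92.8 = 421.3 yr.
The remaining gap fraction is e^(−t/τ); 63% covered ⇒ e^(−t/τ) = 0.370.
t = −τ ln(0.370) = 421.3 × 0.9943 = 418.9 yr.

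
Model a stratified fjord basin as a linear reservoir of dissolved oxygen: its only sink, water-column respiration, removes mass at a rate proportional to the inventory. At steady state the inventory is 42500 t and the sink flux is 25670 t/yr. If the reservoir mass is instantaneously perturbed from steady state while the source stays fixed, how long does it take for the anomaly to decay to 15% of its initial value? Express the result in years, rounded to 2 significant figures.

3.1 yr

For a linear reservoir the anomaly decays as exp(−t/τ) with τ = M/F = 42500/25670 = 1.656 yr.
exp(−t/τ) = 0.15 ⇒ t = −τ ln(0.15) = 1.656 × 1.897 = 3.141 yr.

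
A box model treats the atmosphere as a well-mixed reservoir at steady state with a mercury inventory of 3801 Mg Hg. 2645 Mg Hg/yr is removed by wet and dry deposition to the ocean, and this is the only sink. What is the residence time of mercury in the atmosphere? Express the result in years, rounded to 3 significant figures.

1.44 yr

τ = M / F = 3801 / 2645 = 1.437 yr.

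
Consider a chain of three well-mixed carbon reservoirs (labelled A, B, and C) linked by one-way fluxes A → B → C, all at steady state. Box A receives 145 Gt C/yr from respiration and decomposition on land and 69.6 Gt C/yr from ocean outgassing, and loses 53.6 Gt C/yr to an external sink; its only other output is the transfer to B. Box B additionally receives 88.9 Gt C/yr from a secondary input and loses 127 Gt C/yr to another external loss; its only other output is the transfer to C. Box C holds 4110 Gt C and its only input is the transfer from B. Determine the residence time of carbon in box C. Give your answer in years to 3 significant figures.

33.4 yr

Box A: F(A→B) = (145 + 69.6) − 53.6 = 161.00 Gt C/yr.
Box B: F(B→C) = (161.00 + 88.9) − 127 = 122.90 Gt C/yr.
Box C throughput = its input = 122.90 Gt C/yr; τ = 4110 / 122.90 = 33.44 yr.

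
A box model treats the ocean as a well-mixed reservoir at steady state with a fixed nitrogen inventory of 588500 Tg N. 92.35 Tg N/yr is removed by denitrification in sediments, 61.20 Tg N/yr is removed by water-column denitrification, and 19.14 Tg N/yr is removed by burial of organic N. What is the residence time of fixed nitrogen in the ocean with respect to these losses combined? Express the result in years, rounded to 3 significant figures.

3410 yr

Total removal = 92.35 + 61.20 + 19.14 = 172.69 Tg N/yr.
τ = M / ΣF_out = 588500 / 172.69 = 3408 yr.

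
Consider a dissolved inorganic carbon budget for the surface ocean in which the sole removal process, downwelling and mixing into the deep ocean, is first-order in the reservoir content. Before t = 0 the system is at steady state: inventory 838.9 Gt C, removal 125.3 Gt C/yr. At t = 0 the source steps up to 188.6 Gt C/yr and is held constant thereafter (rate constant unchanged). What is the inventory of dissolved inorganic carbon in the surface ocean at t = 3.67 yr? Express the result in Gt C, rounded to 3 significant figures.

The sink rate constant is k = F₀/M₀ = 125.3/838.9 = 0.1494 yr⁻¹.
Solving dM/dt = F₁ − kM with M(0) = M₀ gives M(t) = F₁/k + (M₀ − F₁/k)·e^(−kt).
F₁/k = 188.6/0.1494 = 1262.7 Gt C; kt = 0.1494 × 3.67 = 0.5482, e^(−kt) = 0.5780.
M(3.67) = 1262.7 + (838.9 − 1262.7) × 0.5780 = 1262.7 − 245.0 = 1017.7 Gt C.

1020 Gt C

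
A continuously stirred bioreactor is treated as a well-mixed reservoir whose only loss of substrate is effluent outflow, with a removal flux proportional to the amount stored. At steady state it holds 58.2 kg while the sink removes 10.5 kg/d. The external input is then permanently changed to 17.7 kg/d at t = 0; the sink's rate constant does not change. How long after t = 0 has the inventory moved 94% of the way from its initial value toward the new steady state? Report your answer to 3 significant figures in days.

τ = M₀/F₀ = 58.2/10.5 = 5.543 d.
The remaining gap fraction is e^(−t/τ); 94% covered ⇒ e^(−t/τ) = 0.0600.
t = −τ ln(0.0600) = 5.543 × 2.813 = 15.59 d.

15.6 d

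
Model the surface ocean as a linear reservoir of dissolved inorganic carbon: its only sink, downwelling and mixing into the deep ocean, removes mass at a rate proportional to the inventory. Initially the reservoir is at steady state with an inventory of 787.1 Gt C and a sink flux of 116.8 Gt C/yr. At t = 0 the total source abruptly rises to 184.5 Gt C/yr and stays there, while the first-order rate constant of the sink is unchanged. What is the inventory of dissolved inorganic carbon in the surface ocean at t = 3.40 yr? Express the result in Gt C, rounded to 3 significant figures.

968 Gt C

Residence time τ = M₀/F₀ = 6.739 yr. The eventual steady state is M_∞ = M₀·(F₁/F₀) = 787.1 × 184.5/116.8 = 1243.3 Gt C.
The anomaly ΔM(t) = M(t) − M_∞ decays as ΔM₀·e^(−t/τ) with ΔM₀ = 787.1 − 1243.3 = −456.2 Gt C.
At t = 3.40 yr, e^(−t/τ) = e^(−0.5045) = 0.6038, so ΔM = −275.5 Gt C and M = 1243.3 − 275.5 = 967.86 Gt C.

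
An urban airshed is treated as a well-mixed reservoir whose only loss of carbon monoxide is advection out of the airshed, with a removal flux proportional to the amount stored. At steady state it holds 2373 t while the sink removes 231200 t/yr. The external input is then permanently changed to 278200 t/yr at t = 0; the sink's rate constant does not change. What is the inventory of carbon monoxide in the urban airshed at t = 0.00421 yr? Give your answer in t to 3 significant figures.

Residence time τ = M₀/F₀ = 0.01026 yr. The eventual steady state is M_∞ = M₀·(F₁/F₀) = 2373 × 278200/231200 = 2855.4 t.
The anomaly ΔM(t) = M(t) − M_∞ decays as ΔM₀·e^(−t/τ) with ΔM₀ = 2373 − 2855.4 = −482.4 t.
At t = 0.00421 yr, e^(−t/τ) = e^(−0.4102) = 0.6635, so ΔM = −320.1 t and M = 2855.4 − 320.1 = 2535.3 t.

2540 t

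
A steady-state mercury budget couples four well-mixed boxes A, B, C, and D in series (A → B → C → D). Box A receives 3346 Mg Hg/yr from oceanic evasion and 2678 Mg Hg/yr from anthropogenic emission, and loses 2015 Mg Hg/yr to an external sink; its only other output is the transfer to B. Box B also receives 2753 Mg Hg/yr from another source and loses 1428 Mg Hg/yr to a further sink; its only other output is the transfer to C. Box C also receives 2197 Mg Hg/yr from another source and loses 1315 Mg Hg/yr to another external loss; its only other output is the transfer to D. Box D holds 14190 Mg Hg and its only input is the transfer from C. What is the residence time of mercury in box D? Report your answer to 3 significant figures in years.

Box A: F(A→B) = (3346 + 2678) − 2015 = 4009.0 Mg Hg/yr.
Box B: F(B→C) = (4009.0 + 2753) − 1428 = 5334.0 Mg Hg/yr.
Box C: F(C→D) = (5334.0 + 2197) − 1315 = 6216.0 Mg Hg/yr.
Box D throughput = its input = 6216.0 Mg Hg/yr; τ = 14190 / 6216.0 = 2.283 yr.

2.28 yr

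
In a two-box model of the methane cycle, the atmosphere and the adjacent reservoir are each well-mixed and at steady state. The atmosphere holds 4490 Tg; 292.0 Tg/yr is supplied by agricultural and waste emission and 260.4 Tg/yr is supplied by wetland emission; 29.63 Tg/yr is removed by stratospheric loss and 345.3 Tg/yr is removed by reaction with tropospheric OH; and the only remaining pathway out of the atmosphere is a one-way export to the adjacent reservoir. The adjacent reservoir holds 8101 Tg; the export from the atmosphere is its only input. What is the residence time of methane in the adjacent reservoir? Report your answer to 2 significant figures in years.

Balance the atmosphere: ΣF_in = 292.0 + 260.4 = 552.40 Tg/yr.
Export to the adjacent reservoir = ΣF_in − (29.63 + 345.3) = 177.47 Tg/yr.
At steady state the output of the adjacent reservoir equals its input, 177.47 Tg/yr.
τ = M / F = 8101 / 177.47 = 45.65 yr.

46 yr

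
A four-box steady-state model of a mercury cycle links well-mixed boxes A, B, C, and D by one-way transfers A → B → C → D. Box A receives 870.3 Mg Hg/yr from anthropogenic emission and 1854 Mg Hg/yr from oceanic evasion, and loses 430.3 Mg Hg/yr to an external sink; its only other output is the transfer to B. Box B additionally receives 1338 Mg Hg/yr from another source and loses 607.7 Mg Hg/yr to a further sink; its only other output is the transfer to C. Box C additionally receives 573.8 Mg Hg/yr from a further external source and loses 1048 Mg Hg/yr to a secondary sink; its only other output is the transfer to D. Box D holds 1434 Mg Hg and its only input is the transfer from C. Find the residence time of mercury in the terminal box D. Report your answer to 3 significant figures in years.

0.562 yr

Box A: F(A→B) = (870.3 + 1854) − 430.3 = 2294.0 Mg Hg/yr.
Box B: F(B→C) = (2294.0 + 1338) − 607.7 = 3024.3 Mg Hg/yr.
Box C: F(C→D) = (3024.3 + 573.8) − 1048 = 2550.1 Mg Hg/yr.
Box D throughput = its input = 2550.1 Mg Hg/yr; τ = 1434 / 2550.1 = 0.5623 yr.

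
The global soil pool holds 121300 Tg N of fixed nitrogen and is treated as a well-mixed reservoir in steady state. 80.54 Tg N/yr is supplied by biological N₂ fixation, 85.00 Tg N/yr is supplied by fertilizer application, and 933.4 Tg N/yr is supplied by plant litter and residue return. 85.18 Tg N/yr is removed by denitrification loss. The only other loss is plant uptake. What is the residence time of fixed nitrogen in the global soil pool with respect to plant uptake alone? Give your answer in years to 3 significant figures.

120 yr

At steady state ΣF_in = ΣF_out.
ΣF_in = 80.54 + 85.00 + 933.4 = 1098.9 Tg N/yr.
Plant uptake flux = ΣF_in − (85.18) = 1098.9 − 85.18 = 1014 Tg N/yr.
τ = M / F = 121300 / 1014 = 119.7 yr.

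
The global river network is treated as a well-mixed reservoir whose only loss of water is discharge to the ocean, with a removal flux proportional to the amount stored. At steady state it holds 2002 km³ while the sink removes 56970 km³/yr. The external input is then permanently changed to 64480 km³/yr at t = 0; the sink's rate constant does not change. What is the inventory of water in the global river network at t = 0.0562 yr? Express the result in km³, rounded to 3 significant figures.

The sink rate constant is k = F₀/M₀ = 56970/2002 = 28.46 yr⁻¹.
Solving dM/dt = F₁ − kM with M(0) = M₀ gives M(t) = F₁/k + (M₀ − F₁/k)·e^(−kt).
F₁/k = 64480/28.46 = 2265.9 km³; kt = 28.46 × 0.0562 = 1.599, e^(−kt) = 0.2020.
M(0.0562) = 2265.9 + (2002 − 2265.9) × 0.2020 = 2265.9 − 53.32 = 2212.6 km³.

2210 km³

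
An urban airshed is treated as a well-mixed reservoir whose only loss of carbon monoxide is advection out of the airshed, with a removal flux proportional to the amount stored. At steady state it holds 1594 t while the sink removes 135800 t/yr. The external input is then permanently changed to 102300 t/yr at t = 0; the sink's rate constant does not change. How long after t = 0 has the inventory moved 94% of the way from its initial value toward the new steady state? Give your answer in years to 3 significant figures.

τ = M₀/F₀ = 1594/135800 = 0.01174 yr.
The remaining gap fraction is e^(−t/τ); 94% covered ⇒ e^(−t/τ) = 0.0600.
t = −τ ln(0.0600) = 0.01174 × 2.813 = 0.03302 yr.

0.0330 yr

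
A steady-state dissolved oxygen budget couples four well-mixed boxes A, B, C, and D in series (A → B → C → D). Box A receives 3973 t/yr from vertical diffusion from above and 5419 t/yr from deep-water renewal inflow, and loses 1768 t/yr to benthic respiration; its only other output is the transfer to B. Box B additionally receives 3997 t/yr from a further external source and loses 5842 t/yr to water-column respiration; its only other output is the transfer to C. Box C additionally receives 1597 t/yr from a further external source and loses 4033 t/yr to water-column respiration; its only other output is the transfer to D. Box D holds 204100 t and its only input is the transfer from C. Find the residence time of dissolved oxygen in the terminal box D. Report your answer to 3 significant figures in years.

Box A: F(A→B) = (3973 + 5419) − 1768 = 7624.0 t/yr.
Box B: F(B→C) = (7624.0 + 3997) − 5842 = 5779.0 t/yr.
Box C: F(C→D) = (5779.0 + 1597) − 4033 = 3343.0 t/yr.
Box D throughput = its input = 3343.0 t/yr; τ = 204100 / 3343.0 = 61.05 yr.

61.1 yr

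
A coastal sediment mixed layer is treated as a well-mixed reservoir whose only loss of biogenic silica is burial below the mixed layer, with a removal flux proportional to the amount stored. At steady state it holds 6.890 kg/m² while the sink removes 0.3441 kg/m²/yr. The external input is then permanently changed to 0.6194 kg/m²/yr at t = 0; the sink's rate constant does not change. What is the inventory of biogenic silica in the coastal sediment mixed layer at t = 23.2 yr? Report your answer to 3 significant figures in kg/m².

τ = M₀/F₀ = 6.890/0.3441 = 20.02 yr; rate constant k = 1/τ.
New steady state M_∞ = F₁/k = F₁·τ = 0.6194 × 20.02 = 12.402 kg/m².
M(t) = M_∞ + (M₀ − M_∞)·e^(−t/τ); t/τ = 23.2/20.02 = 1.159, so e^(−t/τ) = 0.3139.
M(t) = 12.402 − 5.512 × 0.3139 = 10.672 kg/m².

10.7 kg/m²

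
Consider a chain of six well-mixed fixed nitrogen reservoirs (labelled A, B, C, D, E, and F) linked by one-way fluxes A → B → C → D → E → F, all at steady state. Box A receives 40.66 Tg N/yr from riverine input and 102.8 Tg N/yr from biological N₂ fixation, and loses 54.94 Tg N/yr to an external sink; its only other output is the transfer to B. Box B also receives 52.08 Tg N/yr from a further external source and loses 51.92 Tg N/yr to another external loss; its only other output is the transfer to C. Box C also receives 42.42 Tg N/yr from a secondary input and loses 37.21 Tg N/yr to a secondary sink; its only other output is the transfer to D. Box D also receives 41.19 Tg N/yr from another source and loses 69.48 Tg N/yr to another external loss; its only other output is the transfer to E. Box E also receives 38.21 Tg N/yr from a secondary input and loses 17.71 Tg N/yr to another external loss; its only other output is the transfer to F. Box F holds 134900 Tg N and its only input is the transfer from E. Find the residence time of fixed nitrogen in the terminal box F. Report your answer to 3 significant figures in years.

Box A: F(A→B) = (40.66 + 102.8) − 54.94 = 88.520 Tg N/yr.
Box B: F(B→C) = (88.520 + 52.08) − 51.92 = 88.680 Tg N/yr.
Box C: F(C→D) = (88.680 + 42.42) − 37.21 = 93.890 Tg N/yr.
Box D: F(D→E) = (93.890 + 41.19) − 69.48 = 65.600 Tg N/yr.
Box E: F(E→F) = (65.600 + 38.21) − 17.71 = 86.100 Tg N/yr.
Box F throughput = its input = 86.100 Tg N/yr; τ = 134900 / 86.100 = 1567 yr.

1570 yr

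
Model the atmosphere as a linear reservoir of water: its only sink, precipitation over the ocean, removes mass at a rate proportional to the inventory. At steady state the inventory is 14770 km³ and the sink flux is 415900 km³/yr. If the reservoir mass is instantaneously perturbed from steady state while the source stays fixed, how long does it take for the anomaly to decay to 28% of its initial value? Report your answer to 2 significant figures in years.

0.045 yr

For a linear reservoir the anomaly decays as exp(−t/τ) with τ = M/F = 14770/415900 = 0.03551 yr.
exp(−t/τ) = 0.28 ⇒ t = −τ ln(0.28) = 0.03551 × 1.273 = 0.04521 yr.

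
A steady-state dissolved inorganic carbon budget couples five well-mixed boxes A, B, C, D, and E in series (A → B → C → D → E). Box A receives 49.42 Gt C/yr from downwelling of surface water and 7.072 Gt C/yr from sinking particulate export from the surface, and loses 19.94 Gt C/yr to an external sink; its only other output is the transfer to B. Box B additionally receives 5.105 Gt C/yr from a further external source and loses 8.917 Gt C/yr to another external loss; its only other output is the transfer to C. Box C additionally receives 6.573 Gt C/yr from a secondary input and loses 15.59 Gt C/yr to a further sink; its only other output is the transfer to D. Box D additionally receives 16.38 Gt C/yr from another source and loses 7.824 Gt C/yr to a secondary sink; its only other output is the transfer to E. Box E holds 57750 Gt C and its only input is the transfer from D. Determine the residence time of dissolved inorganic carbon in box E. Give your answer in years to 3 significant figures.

Box A: F(A→B) = (49.42 + 7.072) − 19.94 = 36.552 Gt C/yr.
Box B: F(B→C) = (36.552 + 5.105) − 8.917 = 32.740 Gt C/yr.
Box C: F(C→D) = (32.740 + 6.573) − 15.59 = 23.723 Gt C/yr.
Box D: F(D→E) = (23.723 + 16.38) − 7.824 = 32.279 Gt C/yr.
Box E throughput = its input = 32.279 Gt C/yr; τ = 57750 / 32.279 = 1789 yr.

1790 yr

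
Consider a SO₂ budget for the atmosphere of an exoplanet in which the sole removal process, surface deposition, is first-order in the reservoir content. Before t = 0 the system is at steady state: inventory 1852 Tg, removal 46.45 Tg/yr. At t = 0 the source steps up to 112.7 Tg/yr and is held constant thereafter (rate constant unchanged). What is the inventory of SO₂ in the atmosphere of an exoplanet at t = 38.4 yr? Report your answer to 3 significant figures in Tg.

3490 Tg

τ = M₀/F₀ = 1852/46.45 = 39.87 yr; rate constant k = 1/τ.
New steady state M_∞ = F₁/k = F₁·τ = 112.7 × 39.87 = 4493.4 Tg.
M(t) = M_∞ + (M₀ − M_∞)·e^(−t/τ); t/τ = 38.4/39.87 = 0.9631, so e^(−t/τ) = 0.3817.
M(t) = 4493.4 − 2641 × 0.3817 = 3485.2 Tg.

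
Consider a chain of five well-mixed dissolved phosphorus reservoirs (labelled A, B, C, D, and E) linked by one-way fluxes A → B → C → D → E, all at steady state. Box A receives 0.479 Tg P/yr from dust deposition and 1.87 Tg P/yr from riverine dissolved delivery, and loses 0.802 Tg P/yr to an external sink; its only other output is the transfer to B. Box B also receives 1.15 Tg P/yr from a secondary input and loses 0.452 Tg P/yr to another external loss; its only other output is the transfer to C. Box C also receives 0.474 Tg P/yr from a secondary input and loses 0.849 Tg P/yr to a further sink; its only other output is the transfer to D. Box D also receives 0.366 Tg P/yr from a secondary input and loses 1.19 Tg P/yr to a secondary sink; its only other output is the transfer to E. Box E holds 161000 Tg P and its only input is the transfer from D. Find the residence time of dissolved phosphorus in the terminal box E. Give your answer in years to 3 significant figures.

154000 yr

Box A: F(A→B) = (0.479 + 1.87) − 0.802 = 1.5470 Tg P/yr.
Box B: F(B→C) = (1.5470 + 1.15) − 0.452 = 2.2450 Tg P/yr.
Box C: F(C→D) = (2.2450 + 0.474) − 0.849 = 1.8700 Tg P/yr.
Box D: F(D→E) = (1.8700 + 0.366) − 1.19 = 1.0460 Tg P/yr.
Box E throughput = its input = 1.0460 Tg P/yr; τ = 161000 / 1.0460 = 153900 yr.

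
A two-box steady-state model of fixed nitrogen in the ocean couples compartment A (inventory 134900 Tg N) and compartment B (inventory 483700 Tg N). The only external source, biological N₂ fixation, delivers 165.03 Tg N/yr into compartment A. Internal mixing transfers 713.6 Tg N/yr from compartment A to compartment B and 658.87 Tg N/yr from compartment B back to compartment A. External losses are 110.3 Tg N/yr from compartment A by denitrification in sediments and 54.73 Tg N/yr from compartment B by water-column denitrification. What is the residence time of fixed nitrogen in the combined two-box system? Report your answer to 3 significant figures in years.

For the system as a whole, the A↔B exchange is internal and contributes nothing to the throughput; only the external sinks remove mass.
M_total = 134900 + 483700 = 618600 Tg N.
ΣF_external_out = 110.3 + 54.73 = 165.03 Tg N/yr.
τ = M_total / ΣF_ext = 618600 / 165.03 = 3748 yr.

3750 yr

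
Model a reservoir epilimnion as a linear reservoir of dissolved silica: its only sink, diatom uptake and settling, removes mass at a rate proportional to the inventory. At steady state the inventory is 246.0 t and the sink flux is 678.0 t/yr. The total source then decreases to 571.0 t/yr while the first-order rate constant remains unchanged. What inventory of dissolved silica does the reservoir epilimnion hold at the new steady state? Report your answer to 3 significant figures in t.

Rate constant k = F/M = 678.0 / 246.0 = 2.756 yr⁻¹.
At the new steady state, source = k·M_new ⇒ M_new = 571.0 / 2.756 = 207.2 t.
(Equivalently M_new = M × F_new/F_old = 246.0 × 571.0/678.0.)

207 t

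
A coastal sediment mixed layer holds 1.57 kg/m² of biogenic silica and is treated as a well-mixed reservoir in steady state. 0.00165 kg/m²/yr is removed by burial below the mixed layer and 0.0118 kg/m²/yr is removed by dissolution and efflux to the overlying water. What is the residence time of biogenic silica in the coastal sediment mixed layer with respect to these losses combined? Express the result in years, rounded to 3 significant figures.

Total removal = 0.001650 + 0.01180 = 0.013450 kg/m²/yr.
τ = M / ΣF_out = 1.57 / 0.013450 = 116.7 yr.

117 yr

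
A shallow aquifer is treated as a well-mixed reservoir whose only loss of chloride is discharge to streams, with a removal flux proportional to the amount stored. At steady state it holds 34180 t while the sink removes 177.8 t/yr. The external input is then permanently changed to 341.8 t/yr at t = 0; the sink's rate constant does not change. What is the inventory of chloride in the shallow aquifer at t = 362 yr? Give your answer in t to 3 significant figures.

60900 t

τ = M₀/F₀ = 34180/177.8 = 192.2 yr; rate constant k = 1/τ.
New steady state M_∞ = F₁/k = F₁·τ = 341.8 × 192.2 = 65707 t.
M(t) = M_∞ + (M₀ − M_∞)·e^(−t/τ); t/τ = 362/192.2 = 1.883, so e^(−t/τ) = 0.1521.
M(t) = 65707 − 31530 × 0.1521 = 60911 t.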